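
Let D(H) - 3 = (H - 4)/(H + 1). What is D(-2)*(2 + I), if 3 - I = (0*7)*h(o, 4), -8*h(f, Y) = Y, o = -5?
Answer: 45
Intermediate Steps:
h(f, Y) = -Y/8
D(H) = 3 + (-4 + H)/(1 + H) (D(H) = 3 + (H - 4)/(H + 1) = 3 + (-4 + H)/(1 + H))
I = 3 (I = 3 - 0*7*(-⅛*4) = 3 - 0*(-1)/2 = 3 - 1*0 = 3 + 0 = 3)
D(-2)*(2 + I) = ((-1 + 4*(-2))/(1 - 2))*(2 + 3) = ((-1 - 8)/(-1))*5 = -1*(-9)*5 = 9*5 = 45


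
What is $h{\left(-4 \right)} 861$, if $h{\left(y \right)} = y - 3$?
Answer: $-6027$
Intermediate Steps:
$h{\left(y \right)} = -3 + y$ ($h{\left(y \right)} = y - 3 = -3 + y$)
$h{\left(-4 \right)} 861 = \left(-3 - 4\right) 861 = \left(-7\right) 861 = -6027$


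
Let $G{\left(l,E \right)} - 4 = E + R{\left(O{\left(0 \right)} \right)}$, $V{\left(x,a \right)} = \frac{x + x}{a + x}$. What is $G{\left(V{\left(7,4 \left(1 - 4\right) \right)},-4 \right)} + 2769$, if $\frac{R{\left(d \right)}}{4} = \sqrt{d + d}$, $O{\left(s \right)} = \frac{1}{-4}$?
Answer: $2769 + 2 i \sqrt{2} \approx 2769.0 + 2.8284 i$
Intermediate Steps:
$O{\left(s \right)} = - \frac{1}{4}$
$R{\left(d \right)} = 4 \sqrt{2} \sqrt{d}$ ($R{\left(d \right)} = 4 \sqrt{d + d} = 4 \sqrt{2 d} = 4 \sqrt{2} \sqrt{d}$)
$V{\left(x,a \right)} = \frac{2 x}{a + x}$
$G{\left(l,E \right)} = 4 + E + 2 i \sqrt{2}$ ($G{\left(l,E \right)} = 4 + \left(E + 4 \sqrt{2} \sqrt{- \frac{1}{4}}\right) = 4 + \left(E + 4 \sqrt{2} \frac{i}{2}\right) = 4 + \left(E + 2 i \sqrt{2}\right) = 4 + E + 2 i \sqrt{2}$)
$G{\left(V{\left(7,4 \left(1 - 4\right) \right)},-4 \right)} + 2769 = \left(4 - 4 + 2 i \sqrt{2}\right) + 2769 = 2 i \sqrt{2} + 2769 = 2769 + 2 i \sqrt{2}$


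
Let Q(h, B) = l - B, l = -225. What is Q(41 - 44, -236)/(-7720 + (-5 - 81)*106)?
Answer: -11/16836 ≈ -0.00065336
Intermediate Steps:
Q(h, B) = -225 - B
Q(41 - 44, -236)/(-7720 + (-5 - 81)*106) = (-225 - 1*(-236))/(-7720 + (-5 - 81)*106) = (-225 + 236)/(-7720 - 86*106) = 11/(-7720 - 9116) = 11/(-16836) = 11*(-1/16836) = -11/16836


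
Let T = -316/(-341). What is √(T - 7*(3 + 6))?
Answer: I*√7217947/341 ≈ 7.8787*I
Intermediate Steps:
T = 316/341 (T = -316*(-1/341) = 316/341 ≈ 0.92669)
√(T - 7*(3 + 6)) = √(316/341 - 7*(3 + 6)) = √(316/341 - 7*9) = √(316/341 - 63) = √(-21167/341) = I*√7217947/341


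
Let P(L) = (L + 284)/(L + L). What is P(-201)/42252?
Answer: -83/16985304 ≈ -4.8866e-6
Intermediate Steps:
P(L) = (284 + L)/(2*L) (P(L) = (284 + L)/((2*L)) = (284 + L)*(1/(2*L)) = (284 + L)/(2*L))
P(-201)/42252 = ((½)*(284 - 201)/(-201))/42252 = ((½)*(-1/201)*83)*(1/42252) = -83/402*1/42252 = -83/16985304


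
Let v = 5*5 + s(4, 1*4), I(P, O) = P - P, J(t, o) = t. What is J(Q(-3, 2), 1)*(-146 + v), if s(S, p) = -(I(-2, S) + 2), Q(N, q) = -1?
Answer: 123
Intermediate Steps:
I(P, O) = 0
s(S, p) = -2 (s(S, p) = -(0 + 2) = -1*2 = -2)
v = 23 (v = 5*5 - 2 = 25 - 2 = 23)
J(Q(-3, 2), 1)*(-146 + v) = -(-146 + 23) = -1*(-123) = 123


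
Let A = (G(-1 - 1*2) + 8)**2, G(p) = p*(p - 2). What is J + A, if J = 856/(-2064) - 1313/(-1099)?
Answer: 150214879/283542 ≈ 529.78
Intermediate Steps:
G(p) = p*(-2 + p)
J = 221161/283542 (J = 856*(-1/2064) - 1313*(-1/1099) = -107/258 + 1313/1099 = 221161/283542 ≈ 0.77999)
A = 529 (A = ((-1 - 1*2)*(-2 + (-1 - 1*2)) + 8)**2 = ((-1 - 2)*(-2 + (-1 - 2)) + 8)**2 = (-3*(-2 - 3) + 8)**2 = (-3*(-5) + 8)**2 = (15 + 8)**2 = 23**2 = 529)
J + A = 221161/283542 + 529 = 150214879/283542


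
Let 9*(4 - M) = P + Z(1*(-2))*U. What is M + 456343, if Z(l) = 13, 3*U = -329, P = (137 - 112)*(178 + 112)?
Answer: 12303896/27 ≈ 4.5570e+5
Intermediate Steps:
P = 7250 (P = 25*290 = 7250)
U = -329/3 (U = (⅓)*(-329) = -329/3 ≈ -109.67)
M = -17365/27 (M = 4 - (7250 + 13*(-329/3))/9 = 4 - (7250 - 4277/3)/9 = 4 - ⅑*17473/3 = 4 - 17473/27 = -17365/27 ≈ -643.15)
M + 456343 = -17365/27 + 456343 = 12303896/27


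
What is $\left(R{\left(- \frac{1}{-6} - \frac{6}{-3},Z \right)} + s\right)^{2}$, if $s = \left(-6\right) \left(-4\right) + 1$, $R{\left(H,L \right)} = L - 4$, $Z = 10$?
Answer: $961$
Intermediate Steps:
$R{\left(H,L \right)} = -4 + L$
$s = 25$ ($s = 24 + 1 = 25$)
$\left(R{\left(- \frac{1}{-6} - \frac{6}{-3},Z \right)} + s\right)^{2} = \left(\left(-4 + 10\right) + 25\right)^{2} = \left(6 + 25\right)^{2} = 31^{2} = 961$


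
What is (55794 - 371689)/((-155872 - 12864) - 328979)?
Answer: 63179/99543 ≈ 0.63469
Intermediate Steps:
(55794 - 371689)/((-155872 - 12864) - 328979) = -315895/(-168736 - 328979) = -315895/(-497715) = -315895*(-1/497715) = 63179/99543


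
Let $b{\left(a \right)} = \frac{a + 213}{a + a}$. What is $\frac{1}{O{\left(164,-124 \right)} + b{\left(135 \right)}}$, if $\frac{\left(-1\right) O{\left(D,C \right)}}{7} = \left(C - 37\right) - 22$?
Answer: $\frac{45}{57703} \approx 0.00077986$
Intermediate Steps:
$O{\left(D,C \right)} = 413 - 7 C$ ($O{\left(D,C \right)} = - 7 \left(\left(C - 37\right) - 22\right) = - 7 \left(\left(-37 + C\right) - 22\right) = - 7 \left(-59 + C\right) = 413 - 7 C$)
$b{\left(a \right)} = \frac{213 + a}{2 a}$
$\frac{1}{O{\left(164,-124 \right)} + b{\left(135 \right)}} = \frac{1}{\left(413 - -868\right) + \frac{213 + 135}{2 \cdot 135}} = \frac{1}{\left(413 + 868\right) + \frac{1}{2} \cdot \frac{1}{135} \cdot 348} = \frac{1}{1281 + \frac{58}{45}} = \frac{1}{\frac{57703}{45}} = \frac{45}{57703}$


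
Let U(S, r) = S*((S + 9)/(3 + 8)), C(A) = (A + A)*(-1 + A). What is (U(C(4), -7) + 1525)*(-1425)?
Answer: -2275725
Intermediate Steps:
C(A) = 2*A*(-1 + A) (C(A) = (2*A)*(-1 + A) = 2*A*(-1 + A))
U(S, r) = S*(9/11 + S/11) (U(S, r) = S*((9 + S)/11) = S*((9 + S)*(1/11)) = S*(9/11 + S/11))
(U(C(4), -7) + 1525)*(-1425) = ((2*4*(-1 + 4))*(9 + 2*4*(-1 + 4))/11 + 1525)*(-1425) = ((2*4*3)*(9 + 2*4*3)/11 + 1525)*(-1425) = ((1/11)*24*(9 + 24) + 1525)*(-1425) = ((1/11)*24*33 + 1525)*(-1425) = (72 + 1525)*(-1425) = 1597*(-1425) = -2275725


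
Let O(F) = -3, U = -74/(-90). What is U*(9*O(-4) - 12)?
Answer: -481/15 ≈ -32.067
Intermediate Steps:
U = 37/45 (U = -74*(-1/90) = 37/45 ≈ 0.82222)
U*(9*O(-4) - 12) = 37*(9*(-3) - 12)/45 = 37*(-27 - 12)/45 = (37/45)*(-39) = -481/15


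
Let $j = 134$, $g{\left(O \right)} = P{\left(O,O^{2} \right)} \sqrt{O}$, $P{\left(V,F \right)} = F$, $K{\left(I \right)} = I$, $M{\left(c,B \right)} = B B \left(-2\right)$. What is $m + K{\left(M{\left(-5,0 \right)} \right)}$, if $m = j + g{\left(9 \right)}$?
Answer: $377$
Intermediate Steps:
$M{\left(c,B \right)} = - 2 B^{2}$ ($M{\left(c,B \right)} = B^{2} \left(-2\right) = - 2 B^{2}$)
$g{\left(O \right)} = O^{\frac{5}{2}}$ ($g{\left(O \right)} = O^{2} \sqrt{O} = O^{\frac{5}{2}}$)
$m = 377$ ($m = 134 + 9^{\frac{5}{2}} = 134 + 243 = 377$)
$m + K{\left(M{\left(-5,0 \right)} \right)} = 377 - 2 \cdot 0^{2} = 377 - 0 = 377 + 0 = 377$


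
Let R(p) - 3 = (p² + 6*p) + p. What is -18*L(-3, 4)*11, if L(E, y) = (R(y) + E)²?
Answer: -383328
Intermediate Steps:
R(p) = 3 + p² + 7*p (R(p) = 3 + ((p² + 6*p) + p) = 3 + (p² + 7*p) = 3 + p² + 7*p)
L(E, y) = (3 + E + y² + 7*y)² (L(E, y) = ((3 + y² + 7*y) + E)² = (3 + E + y² + 7*y)²)
-18*L(-3, 4)*11 = -18*(3 - 3 + 4² + 7*4)²*11 = -18*(3 - 3 + 16 + 28)²*11 = -18*44²*11 = -18*1936*11 = -34848*11 = -383328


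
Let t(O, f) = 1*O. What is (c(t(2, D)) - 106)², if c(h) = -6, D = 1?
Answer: 12544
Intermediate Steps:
t(O, f) = O
(c(t(2, D)) - 106)² = (-6 - 106)² = (-112)² = 12544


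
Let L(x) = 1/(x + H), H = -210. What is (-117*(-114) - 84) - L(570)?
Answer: 4771439/360 ≈ 13254.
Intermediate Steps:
L(x) = 1/(-210 + x) (L(x) = 1/(x - 210) = 1/(-210 + x))
(-117*(-114) - 84) - L(570) = (-117*(-114) - 84) - 1/(-210 + 570) = (13338 - 84) - 1/360 = 13254 - 1*1/360 = 13254 - 1/360 = 4771439/360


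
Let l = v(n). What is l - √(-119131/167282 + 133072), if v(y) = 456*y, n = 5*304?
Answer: 693120 - √3723769447481786/167282 ≈ 6.9276e+5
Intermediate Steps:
n = 1520
l = 693120 (l = 456*1520 = 693120)
l - √(-119131/167282 + 133072) = 693120 - √(-119131/167282 + 133072) = 693120 - √(22260431173/167282) = 693120 - √3723769447481786/167282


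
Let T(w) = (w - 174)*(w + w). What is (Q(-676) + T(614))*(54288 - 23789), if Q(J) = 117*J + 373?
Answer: 14078368899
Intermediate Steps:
Q(J) = 373 + 117*J
T(w) = 2*w*(-174 + w) (T(w) = (-174 + w)*(2*w) = 2*w*(-174 + w))
(Q(-676) + T(614))*(54288 - 23789) = ((373 + 117*(-676)) + 2*614*(-174 + 614))*(54288 - 23789) = ((373 - 79092) + 2*614*440)*30499 = (-78719 + 540320)*30499 = 461601*30499 = 14078368899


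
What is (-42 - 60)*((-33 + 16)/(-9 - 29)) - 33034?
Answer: -628513/19 ≈ -33080.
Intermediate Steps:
(-42 - 60)*((-33 + 16)/(-9 - 29)) - 33034 = -(-1734)/(-38) - 33034 = -(-1734)*(-1)/38 - 33034 = -102*17/38 - 33034 = -867/19 - 33034 = -628513/19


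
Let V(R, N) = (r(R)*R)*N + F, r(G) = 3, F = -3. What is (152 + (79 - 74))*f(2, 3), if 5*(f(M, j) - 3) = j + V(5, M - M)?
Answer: 471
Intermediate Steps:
V(R, N) = -3 + 3*N*R (V(R, N) = (3*R)*N - 3 = 3*N*R - 3 = -3 + 3*N*R)
f(M, j) = 12/5 + j/5 (f(M, j) = 3 + (j + (-3 + 3*(M - M)*5))/5 = 3 + (j + (-3 + 3*0*5))/5 = 3 + (j + (-3 + 0))/5 = 3 + (j - 3)/5 = 3 + (-3 + j)/5 = 3 + (-⅗ + j/5) = 12/5 + j/5)
(152 + (79 - 74))*f(2, 3) = (152 + (79 - 74))*(12/5 + (⅕)*3) = (152 + 5)*(12/5 + ⅗) = 157*3 = 471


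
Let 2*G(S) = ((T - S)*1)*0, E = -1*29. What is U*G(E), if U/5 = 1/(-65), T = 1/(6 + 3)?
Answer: 0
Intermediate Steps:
E = -29
T = ⅑ (T = 1/9 = ⅑ ≈ 0.11111)
U = -1/13 (U = 5/(-65) = 5*(-1/65) = -1/13 ≈ -0.076923)
G(S) = 0 (G(S) = (((⅑ - S)*1)*0)/2 = ((⅑ - S)*0)/2 = (½)*0 = 0)
U*G(E) = -1/13*0 = 0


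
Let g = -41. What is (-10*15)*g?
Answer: 6150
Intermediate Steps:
(-10*15)*g = -10*15*(-41) = -150*(-41) = 6150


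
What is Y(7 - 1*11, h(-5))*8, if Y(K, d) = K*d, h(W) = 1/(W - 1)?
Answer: 16/3 ≈ 5.3333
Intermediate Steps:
h(W) = 1/(-1 + W)
Y(7 - 1*11, h(-5))*8 = ((7 - 1*11)/(-1 - 5))*8 = ((7 - 11)/(-6))*8 = -4*(-⅙)*8 = (⅔)*8 = 16/3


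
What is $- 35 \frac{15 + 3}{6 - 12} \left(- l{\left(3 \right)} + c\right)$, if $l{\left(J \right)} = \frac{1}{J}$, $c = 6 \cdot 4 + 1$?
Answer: $2590$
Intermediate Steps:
$c = 25$ ($c = 24 + 1 = 25$)
$- 35 \frac{15 + 3}{6 - 12} \left(- l{\left(3 \right)} + c\right) = - 35 \frac{15 + 3}{6 - 12} \left(- \frac{1}{3} + 25\right) = - 35 \frac{18}{-6} \left(\left(-1\right) \frac{1}{3} + 25\right) = - 35 \cdot 18 \left(- \frac{1}{6}\right) \left(- \frac{1}{3} + 25\right) = \left(-35\right) \left(-3\right) \frac{74}{3} = 105 \cdot \frac{74}{3} = 2590$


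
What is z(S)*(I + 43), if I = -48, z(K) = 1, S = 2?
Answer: -5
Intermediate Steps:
z(S)*(I + 43) = 1*(-48 + 43) = 1*(-5) = -5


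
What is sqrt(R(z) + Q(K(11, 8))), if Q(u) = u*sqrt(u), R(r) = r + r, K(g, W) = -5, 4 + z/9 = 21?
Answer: sqrt(306 - 5*I*sqrt(5)) ≈ 17.496 - 0.3195*I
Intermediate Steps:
z = 153 (z = -36 + 9*21 = -36 + 189 = 153)
R(r) = 2*r
Q(u) = u**(3/2)
sqrt(R(z) + Q(K(11, 8))) = sqrt(2*153 + (-5)**(3/2)) = sqrt(306 - 5*I*sqrt(5))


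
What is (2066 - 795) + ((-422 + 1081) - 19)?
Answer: 1911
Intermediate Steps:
(2066 - 795) + ((-422 + 1081) - 19) = 1271 + (659 - 19) = 1271 + 640 = 1911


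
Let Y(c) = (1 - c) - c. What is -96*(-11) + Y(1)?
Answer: 1055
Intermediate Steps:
Y(c) = 1 - 2*c
-96*(-11) + Y(1) = -96*(-11) + (1 - 2*1) = 1056 + (1 - 2) = 1056 - 1 = 1055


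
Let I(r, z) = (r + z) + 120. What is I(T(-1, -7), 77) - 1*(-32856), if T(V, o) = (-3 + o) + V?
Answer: 33042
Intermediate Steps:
T(V, o) = -3 + V + o
I(r, z) = 120 + r + z
I(T(-1, -7), 77) - 1*(-32856) = (120 + (-3 - 1 - 7) + 77) - 1*(-32856) = (120 - 11 + 77) + 32856 = 186 + 32856 = 33042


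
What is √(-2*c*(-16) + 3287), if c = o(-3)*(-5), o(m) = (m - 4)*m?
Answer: I*√73 ≈ 8.544*I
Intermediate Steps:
o(m) = m*(-4 + m) (o(m) = (-4 + m)*m = m*(-4 + m))
c = -105 (c = -3*(-4 - 3)*(-5) = -3*(-7)*(-5) = 21*(-5) = -105)
√(-2*c*(-16) + 3287) = √(-2*(-105)*(-16) + 3287) = √(210*(-16) + 3287) = √(-3360 + 3287) = √(-73) = I*√73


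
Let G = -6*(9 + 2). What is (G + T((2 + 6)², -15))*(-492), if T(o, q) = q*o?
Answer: 504792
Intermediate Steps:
G = -66 (G = -6*11 = -66)
T(o, q) = o*q
(G + T((2 + 6)², -15))*(-492) = (-66 + (2 + 6)²*(-15))*(-492) = (-66 + 8²*(-15))*(-492) = (-66 + 64*(-15))*(-492) = (-66 - 960)*(-492) = -1026*(-492) = 504792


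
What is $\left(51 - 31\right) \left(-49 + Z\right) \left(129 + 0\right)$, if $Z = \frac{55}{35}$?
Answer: $- \frac{856560}{7} \approx -1.2237 \cdot 10^{5}$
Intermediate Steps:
$Z = \frac{11}{7}$ ($Z = 55 \cdot \frac{1}{35} = \frac{11}{7} \approx 1.5714$)
$\left(51 - 31\right) \left(-49 + Z\right) \left(129 + 0\right) = \left(51 - 31\right) \left(-49 + \frac{11}{7}\right) \left(129 + 0\right) = 20 \left(- \frac{332}{7}\right) 129 = \left(- \frac{6640}{7}\right) 129 = - \frac{856560}{7}$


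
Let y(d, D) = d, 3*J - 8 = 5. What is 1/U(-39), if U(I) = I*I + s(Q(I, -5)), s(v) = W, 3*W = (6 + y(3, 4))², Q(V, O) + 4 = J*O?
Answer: 1/1548 ≈ 0.00064600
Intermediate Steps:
J = 13/3 (J = 8/3 + (⅓)*5 = 8/3 + 5/3 = 13/3 ≈ 4.3333)
Q(V, O) = -4 + 13*O/3
W = 27 (W = (6 + 3)²/3 = (⅓)*9² = (⅓)*81 = 27)
s(v) = 27
U(I) = 27 + I² (U(I) = I*I + 27 = I² + 27 = 27 + I²)
1/U(-39) = 1/(27 + (-39)²) = 1/(27 + 1521) = 1/1548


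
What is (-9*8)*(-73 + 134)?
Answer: -4392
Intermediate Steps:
(-9*8)*(-73 + 134) = -72*61 = -4392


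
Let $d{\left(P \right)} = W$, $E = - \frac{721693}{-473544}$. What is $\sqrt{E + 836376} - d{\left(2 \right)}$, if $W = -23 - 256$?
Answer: $279 + \frac{\sqrt{5209793737049498}}{78924} \approx 1193.5$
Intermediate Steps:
$E = \frac{721693}{473544}$ ($E = \left(-721693\right) \left(- \frac{1}{473544}\right) = \frac{721693}{473544} \approx 1.524$)
$W = -279$ ($W = -23 - 256 = -279$)
$d{\left(P \right)} = -279$
$\sqrt{E + 836376} - d{\left(2 \right)} = \sqrt{\frac{721693}{473544} + 836376} - -279 = \sqrt{\frac{396061558237}{473544}} + 279 = \frac{\sqrt{5209793737049498}}{78924} + 279 = 279 + \frac{\sqrt{5209793737049498}}{78924}$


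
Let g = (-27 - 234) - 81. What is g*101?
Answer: -34542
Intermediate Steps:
g = -342 (g = -261 - 81 = -342)
g*101 = -342*101 = -34542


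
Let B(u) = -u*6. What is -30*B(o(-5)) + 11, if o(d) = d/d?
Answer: 191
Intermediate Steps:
o(d) = 1
B(u) = -6*u
-30*B(o(-5)) + 11 = -(-180) + 11 = -30*(-6) + 11 = 180 + 11 = 191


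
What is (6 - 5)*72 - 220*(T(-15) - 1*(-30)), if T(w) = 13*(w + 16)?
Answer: -9388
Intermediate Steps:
T(w) = 208 + 13*w (T(w) = 13*(16 + w) = 208 + 13*w)
(6 - 5)*72 - 220*(T(-15) - 1*(-30)) = (6 - 5)*72 - 220*((208 + 13*(-15)) - 1*(-30)) = 1*72 - 220*((208 - 195) + 30) = 72 - 220*(13 + 30) = 72 - 220*43 = 72 - 9460 = -9388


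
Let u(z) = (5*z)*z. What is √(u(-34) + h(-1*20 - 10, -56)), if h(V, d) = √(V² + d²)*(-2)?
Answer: 2*√(1445 - √1009) ≈ 75.186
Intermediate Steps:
u(z) = 5*z²
h(V, d) = -2*√(V² + d²)
√(u(-34) + h(-1*20 - 10, -56)) = √(5*(-34)² - 2*√((-1*20 - 10)² + (-56)²)) = √(5*1156 - 2*√((-20 - 10)² + 3136)) = √(5780 - 2*√((-30)² + 3136)) = √(5780 - 2*√(900 + 3136)) = √(5780 - 4*√1009)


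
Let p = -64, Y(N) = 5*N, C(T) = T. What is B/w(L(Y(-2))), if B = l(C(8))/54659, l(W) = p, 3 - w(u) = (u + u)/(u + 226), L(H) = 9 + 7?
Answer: -704/1724243 ≈ -0.00040830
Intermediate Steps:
L(H) = 16
w(u) = 3 - 2*u/(226 + u) (w(u) = 3 - (u + u)/(u + 226) = 3 - 2*u/(226 + u))
l(W) = -64
B = -64/54659 ≈ -0.0011709
B/w(L(Y(-2))) = -64*(226 + 16)/(678 + 16)/54659 = -64/(54659*(694/242)) = -64/(54659*((1/242)*694)) = -64/(54659*347/121) = -64/54659*121/347 = -704/1724243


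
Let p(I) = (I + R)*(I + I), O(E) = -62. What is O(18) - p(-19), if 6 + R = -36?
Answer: -2380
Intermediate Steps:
R = -42 (R = -6 - 36 = -42)
p(I) = 2*I*(-42 + I) (p(I) = (I - 42)*(I + I) = (-42 + I)*(2*I) = 2*I*(-42 + I))
O(18) - p(-19) = -62 - 2*(-19)*(-42 - 19) = -62 - 2*(-19)*(-61) = -62 - 1*2318 = -62 - 2318 = -2380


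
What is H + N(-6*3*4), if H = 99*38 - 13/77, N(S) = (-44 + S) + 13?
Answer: 281730/77 ≈ 3658.8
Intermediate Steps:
N(S) = -31 + S
H = 289661/77 (H = 3762 - 13*1/77 = 3762 - 13/77 = 289661/77 ≈ 3761.8)
H + N(-6*3*4) = 289661/77 + (-31 - 6*3*4) = 289661/77 + (-31 - 18*4) = 289661/77 + (-31 - 72) = 289661/77 - 103 = 281730/77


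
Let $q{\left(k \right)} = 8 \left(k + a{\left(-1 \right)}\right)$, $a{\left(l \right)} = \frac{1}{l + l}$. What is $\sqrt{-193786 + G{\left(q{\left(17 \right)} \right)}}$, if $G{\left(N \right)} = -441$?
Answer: $i \sqrt{194227} \approx 440.71 i$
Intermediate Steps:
$a{\left(l \right)} = \frac{1}{2 l}$
$q{\left(k \right)} = -4 + 8 k$ ($q{\left(k \right)} = 8 \left(k + \frac{1}{2 \left(-1\right)}\right) = 8 \left(k + \frac{1}{2} \left(-1\right)\right) = 8 \left(k - \frac{1}{2}\right) = 8 \left(- \frac{1}{2} + k\right) = -4 + 8 k$)
$\sqrt{-193786 + G{\left(q{\left(17 \right)} \right)}} = \sqrt{-193786 - 441} = \sqrt{-194227} = i \sqrt{194227}$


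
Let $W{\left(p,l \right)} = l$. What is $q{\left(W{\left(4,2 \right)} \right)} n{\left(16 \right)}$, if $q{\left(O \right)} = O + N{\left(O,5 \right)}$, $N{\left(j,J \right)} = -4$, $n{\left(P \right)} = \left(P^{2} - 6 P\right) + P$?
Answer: $-352$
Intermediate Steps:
$n{\left(P \right)} = P^{2} - 5 P$
$q{\left(O \right)} = -4 + O$ ($q{\left(O \right)} = O - 4 = -4 + O$)
$q{\left(W{\left(4,2 \right)} \right)} n{\left(16 \right)} = \left(-4 + 2\right) 16 \left(-5 + 16\right) = - 2 \cdot 16 \cdot 11 = \left(-2\right) 176 = -352$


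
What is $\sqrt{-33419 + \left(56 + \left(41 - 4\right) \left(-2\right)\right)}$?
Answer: $i \sqrt{33437} \approx 182.86 i$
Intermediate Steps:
$\sqrt{-33419 + \left(56 + \left(41 - 4\right) \left(-2\right)\right)} = \sqrt{-33419 + \left(56 + 37 \left(-2\right)\right)} = \sqrt{-33419 + \left(56 - 74\right)} = \sqrt{-33419 - 18} = \sqrt{-33437} = i \sqrt{33437}$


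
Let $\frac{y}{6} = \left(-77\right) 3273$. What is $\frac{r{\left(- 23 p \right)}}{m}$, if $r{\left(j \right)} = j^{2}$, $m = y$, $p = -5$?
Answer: $- \frac{13225}{1512126} \approx -0.008746$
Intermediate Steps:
$y = -1512126$ ($y = 6 \left(\left(-77\right) 3273\right) = 6 \left(-252021\right) = -1512126$)
$m = -1512126$
$\frac{r{\left(- 23 p \right)}}{m} = \frac{\left(\left(-23\right) \left(-5\right)\right)^{2}}{-1512126} = 115^{2} \left(- \frac{1}{1512126}\right) = 13225 \left(- \frac{1}{1512126}\right) = - \frac{13225}{1512126}$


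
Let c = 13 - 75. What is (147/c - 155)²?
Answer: 95199049/3844 ≈ 24766.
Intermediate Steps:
c = -62
(147/c - 155)² = (147/(-62) - 155)² = (147*(-1/62) - 155)² = (-147/62 - 155)² = (-9757/62)² = 95199049/3844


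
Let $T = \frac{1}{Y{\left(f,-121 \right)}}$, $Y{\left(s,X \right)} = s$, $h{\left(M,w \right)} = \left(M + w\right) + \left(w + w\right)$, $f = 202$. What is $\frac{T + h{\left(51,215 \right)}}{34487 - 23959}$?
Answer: $\frac{140593}{2126656} \approx 0.06611$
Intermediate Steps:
$h{\left(M,w \right)} = M + 3 w$ ($h{\left(M,w \right)} = \left(M + w\right) + 2 w = M + 3 w$)
$T = \frac{1}{202} \approx 0.0049505$
$\frac{T + h{\left(51,215 \right)}}{34487 - 23959} = \frac{\frac{1}{202} + \left(51 + 3 \cdot 215\right)}{34487 - 23959} = \frac{\frac{1}{202} + \left(51 + 645\right)}{10528} = \left(\frac{1}{202} + 696\right) \frac{1}{10528} = \frac{140593}{202} \cdot \frac{1}{10528} = \frac{140593}{2126656}$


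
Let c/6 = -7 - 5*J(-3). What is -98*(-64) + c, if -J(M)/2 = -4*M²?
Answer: 4070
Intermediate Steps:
J(M) = 8*M² (J(M) = -(-8)*M² = 8*M²)
c = -2202 (c = 6*(-7 - 40*(-3)²) = 6*(-7 - 40*9) = 6*(-7 - 5*72) = 6*(-7 - 360) = 6*(-367) = -2202)
-98*(-64) + c = -98*(-64) - 2202 = 6272 - 2202 = 4070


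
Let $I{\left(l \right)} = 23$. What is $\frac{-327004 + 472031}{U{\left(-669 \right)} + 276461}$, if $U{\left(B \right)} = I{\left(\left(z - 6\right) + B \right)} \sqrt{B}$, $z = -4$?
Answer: $\frac{40094309447}{76431038422} - \frac{3335621 i \sqrt{669}}{76431038422} \approx 0.52458 - 0.0011288 i$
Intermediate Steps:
$U{\left(B \right)} = 23 \sqrt{B}$
$\frac{-327004 + 472031}{U{\left(-669 \right)} + 276461} = \frac{-327004 + 472031}{23 \sqrt{-669} + 276461} = \frac{145027}{23 i \sqrt{669} + 276461} = \frac{145027}{276461 + 23 i \sqrt{669}}$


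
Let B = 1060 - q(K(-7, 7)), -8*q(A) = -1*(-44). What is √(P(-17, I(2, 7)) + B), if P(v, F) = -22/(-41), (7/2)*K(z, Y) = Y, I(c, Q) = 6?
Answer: √7168030/82 ≈ 32.650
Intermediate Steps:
K(z, Y) = 2*Y/7
q(A) = -11/2 (q(A) = -(-1)*(-44)/8 = -⅛*44 = -11/2)
P(v, F) = 22/41 (P(v, F) = -22*(-1/41) = 22/41)
B = 2131/2 (B = 1060 - 1*(-11/2) = 1060 + 11/2 = 2131/2 ≈ 1065.5)
√(P(-17, I(2, 7)) + B) = √(22/41 + 2131/2) = √(87415/82) = √7168030/82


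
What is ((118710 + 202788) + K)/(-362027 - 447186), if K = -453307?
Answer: 131809/809213 ≈ 0.16289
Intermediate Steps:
((118710 + 202788) + K)/(-362027 - 447186) = ((118710 + 202788) - 453307)/(-362027 - 447186) = (321498 - 453307)/(-809213) = -131809*(-1/809213) = 131809/809213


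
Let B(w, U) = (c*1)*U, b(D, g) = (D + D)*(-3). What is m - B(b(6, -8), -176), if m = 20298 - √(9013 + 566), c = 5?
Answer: 21178 - √9579 ≈ 21080.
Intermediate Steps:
b(D, g) = -6*D (b(D, g) = (2*D)*(-3) = -6*D)
B(w, U) = 5*U (B(w, U) = (5*1)*U = 5*U)
m = 20298 - √9579 ≈ 20200.
m - B(b(6, -8), -176) = (20298 - √9579) - 5*(-176) = (20298 - √9579) - 1*(-880) = (20298 - √9579) + 880 = 21178 - √9579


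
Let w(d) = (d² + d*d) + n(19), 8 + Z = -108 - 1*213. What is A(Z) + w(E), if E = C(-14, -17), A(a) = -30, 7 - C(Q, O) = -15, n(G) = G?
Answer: 957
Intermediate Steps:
Z = -329 (Z = -8 + (-108 - 1*213) = -8 + (-108 - 213) = -8 - 321 = -329)
C(Q, O) = 22 (C(Q, O) = 7 - 1*(-15) = 7 + 15 = 22)
E = 22
w(d) = 19 + 2*d² (w(d) = (d² + d*d) + 19 = (d² + d²) + 19 = 2*d² + 19 = 19 + 2*d²)
A(Z) + w(E) = -30 + (19 + 2*22²) = -30 + (19 + 2*484) = -30 + (19 + 968) = -30 + 987 = 957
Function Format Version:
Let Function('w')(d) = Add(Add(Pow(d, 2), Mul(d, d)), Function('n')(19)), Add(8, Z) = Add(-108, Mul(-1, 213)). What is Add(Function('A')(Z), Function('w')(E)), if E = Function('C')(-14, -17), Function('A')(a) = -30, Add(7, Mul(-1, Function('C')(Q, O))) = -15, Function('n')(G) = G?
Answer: 957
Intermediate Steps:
Z = -329 (Z = Add(-8, Add(-108, Mul(-1, 213))) = Add(-8, Add(-108, -213)) = Add(-8, -321) = -329)
Function('C')(Q, O) = 22 (Function('C')(Q, O) = Add(7, Mul(-1, -15)) = Add(7, 15) = 22)
E = 22
Function('w')(d) = Add(19, Mul(2, Pow(d, 2))) (Function('w')(d) = Add(Add(Pow(d, 2), Mul(d, d)), 19) = Add(Add(Pow(d, 2), Pow(d, 2)), 19) = Add(Mul(2, Pow(d, 2)), 19) = Add(19, Mul(2, Pow(d, 2))))
Add(Function('A')(Z), Function('w')(E)) = Add(-30, Add(19, Mul(2, Pow(22, 2)))) = Add(-30, Add(19, Mul(2, 484))) = Add(-30, Add(19, 968)) = Add(-30, 987) = 957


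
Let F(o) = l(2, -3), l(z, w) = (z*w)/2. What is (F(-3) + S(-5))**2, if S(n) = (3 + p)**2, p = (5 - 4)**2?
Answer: 169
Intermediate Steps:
l(z, w) = w*z/2 (l(z, w) = (w*z)*(1/2) = w*z/2)
F(o) = -3 (F(o) = (1/2)*(-3)*2 = -3)
p = 1 (p = 1**2 = 1)
S(n) = 16 (S(n) = (3 + 1)**2 = 4**2 = 16)
(F(-3) + S(-5))**2 = (-3 + 16)**2 = 13**2 = 169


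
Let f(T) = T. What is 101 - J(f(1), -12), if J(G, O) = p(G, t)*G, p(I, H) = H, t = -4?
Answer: 105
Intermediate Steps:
J(G, O) = -4*G
101 - J(f(1), -12) = 101 - (-4) = 101 - 1*(-4) = 101 + 4 = 105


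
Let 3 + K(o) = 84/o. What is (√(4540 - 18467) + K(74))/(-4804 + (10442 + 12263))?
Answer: -23/220779 + I*√13927/17901 ≈ -0.00010418 + 0.0065925*I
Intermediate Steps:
K(o) = -3 + 84/o
(√(4540 - 18467) + K(74))/(-4804 + (10442 + 12263)) = (√(4540 - 18467) + (-3 + 84/74))/(-4804 + (10442 + 12263)) = (√(-13927) + (-3 + 84*(1/74)))/(-4804 + 22705) = (I*√13927 + (-3 + 42/37))/17901 = (I*√13927 - 69/37)*(1/17901) = (-69/37 + I*√13927)*(1/17901) = -23/220779 + I*√13927/17901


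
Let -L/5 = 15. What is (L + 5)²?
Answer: 4900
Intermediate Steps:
L = -75 (L = -5*15 = -75)
(L + 5)² = (-75 + 5)² = (-70)² = 4900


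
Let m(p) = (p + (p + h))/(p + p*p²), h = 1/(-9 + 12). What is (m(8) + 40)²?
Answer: 3899877601/2433600 ≈ 1602.5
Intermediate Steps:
h = ⅓ (h = 1/3 = ⅓ ≈ 0.33333)
m(p) = (⅓ + 2*p)/(p + p³) (m(p) = (p + (p + ⅓))/(p + p*p²) = (p + (⅓ + p))/(p + p³) = (⅓ + 2*p)/(p + p³))
(m(8) + 40)² = ((⅓)*(1 + 6*8)/(8*(1 + 8²)) + 40)² = ((⅓)*(⅛)*(1 + 48)/(1 + 64) + 40)² = ((⅓)*(⅛)*49/65 + 40)² = ((⅓)*(⅛)*(1/65)*49 + 40)² = (49/1560 + 40)² = (62449/1560)² = 3899877601/2433600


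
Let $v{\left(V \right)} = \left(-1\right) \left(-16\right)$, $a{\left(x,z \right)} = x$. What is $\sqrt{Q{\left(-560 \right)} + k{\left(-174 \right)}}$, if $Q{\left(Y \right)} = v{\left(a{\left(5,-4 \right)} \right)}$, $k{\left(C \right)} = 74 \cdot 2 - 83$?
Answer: $9$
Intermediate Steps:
$v{\left(V \right)} = 16$
$k{\left(C \right)} = 65$ ($k{\left(C \right)} = 148 - 83 = 65$)
$Q{\left(Y \right)} = 16$
$\sqrt{Q{\left(-560 \right)} + k{\left(-174 \right)}} = \sqrt{16 + 65} = \sqrt{81} = 9$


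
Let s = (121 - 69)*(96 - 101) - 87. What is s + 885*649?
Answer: 574018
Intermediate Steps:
s = -347 (s = 52*(-5) - 87 = -260 - 87 = -347)
s + 885*649 = -347 + 885*649 = -347 + 574365 = 574018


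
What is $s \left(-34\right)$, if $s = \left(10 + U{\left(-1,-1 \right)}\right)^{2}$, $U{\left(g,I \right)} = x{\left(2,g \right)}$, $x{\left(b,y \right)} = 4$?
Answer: $-6664$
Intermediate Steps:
$U{\left(g,I \right)} = 4$
$s = 196$ ($s = \left(10 + 4\right)^{2} = 14^{2} = 196$)
$s \left(-34\right) = 196 \left(-34\right) = -6664$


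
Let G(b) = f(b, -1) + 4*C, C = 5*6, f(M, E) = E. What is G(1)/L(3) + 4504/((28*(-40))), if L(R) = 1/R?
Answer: 49417/140 ≈ 352.98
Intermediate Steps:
C = 30
G(b) = 119 (G(b) = -1 + 4*30 = -1 + 120 = 119)
G(1)/L(3) + 4504/((28*(-40))) = 119/(1/3) + 4504/((28*(-40))) = 119/(⅓) + 4504/(-1120) = 119*3 + 4504*(-1/1120) = 357 - 563/140 = 49417/140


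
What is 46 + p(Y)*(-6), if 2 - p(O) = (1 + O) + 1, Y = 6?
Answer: 82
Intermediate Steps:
p(O) = -O (p(O) = 2 - ((1 + O) + 1) = 2 - (2 + O) = 2 + (-2 - O) = -O)
46 + p(Y)*(-6) = 46 - 1*6*(-6) = 46 - 6*(-6) = 46 + 36 = 82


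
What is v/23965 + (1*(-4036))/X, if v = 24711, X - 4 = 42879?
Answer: 962959073/1027691095 ≈ 0.93701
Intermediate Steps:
X = 42883 (X = 4 + 42879 = 42883)
v/23965 + (1*(-4036))/X = 24711/23965 + (1*(-4036))/42883 = 24711*(1/23965) - 4036*1/42883 = 24711/23965 - 4036/42883 = 962959073/1027691095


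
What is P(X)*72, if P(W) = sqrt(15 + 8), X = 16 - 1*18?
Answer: 72*sqrt(23) ≈ 345.30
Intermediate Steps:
X = -2 (X = 16 - 18 = -2)
P(W) = sqrt(23)
P(X)*72 = sqrt(23)*72 = 72*sqrt(23)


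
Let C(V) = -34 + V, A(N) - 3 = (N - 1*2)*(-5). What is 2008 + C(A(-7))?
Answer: 2022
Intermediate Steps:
A(N) = 13 - 5*N (A(N) = 3 + (N - 1*2)*(-5) = 3 + (N - 2)*(-5) = 3 + (-2 + N)*(-5) = 3 + (10 - 5*N) = 13 - 5*N)
2008 + C(A(-7)) = 2008 + (-34 + (13 - 5*(-7))) = 2008 + (-34 + (13 + 35)) = 2008 + (-34 + 48) = 2008 + 14 = 2022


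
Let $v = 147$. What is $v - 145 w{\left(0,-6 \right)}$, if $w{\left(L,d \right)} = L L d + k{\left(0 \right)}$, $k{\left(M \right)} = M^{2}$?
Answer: $147$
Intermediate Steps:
$w{\left(L,d \right)} = d L^{2}$ ($w{\left(L,d \right)} = L L d + 0^{2} = L^{2} d + 0 = d L^{2} + 0 = d L^{2}$)
$v - 145 w{\left(0,-6 \right)} = 147 - 145 \left(- 6 \cdot 0^{2}\right) = 147 - 145 \left(\left(-6\right) 0\right) = 147 - 0 = 147 + 0 = 147$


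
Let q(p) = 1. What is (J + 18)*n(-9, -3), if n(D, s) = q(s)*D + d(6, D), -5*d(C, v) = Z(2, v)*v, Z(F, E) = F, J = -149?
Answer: 3537/5 ≈ 707.40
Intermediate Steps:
d(C, v) = -2*v/5
n(D, s) = 3*D/5 (n(D, s) = 1*D - 2*D/5 = D - 2*D/5 = 3*D/5)
(J + 18)*n(-9, -3) = (-149 + 18)*((⅗)*(-9)) = -131*(-27/5) = 3537/5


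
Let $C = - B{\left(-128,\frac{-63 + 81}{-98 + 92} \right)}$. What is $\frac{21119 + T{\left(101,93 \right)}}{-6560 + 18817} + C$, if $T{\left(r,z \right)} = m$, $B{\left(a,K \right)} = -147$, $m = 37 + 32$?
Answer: $\frac{1822967}{12257} \approx 148.73$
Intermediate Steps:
$m = 69$
$T{\left(r,z \right)} = 69$
$C = 147$ ($C = \left(-1\right) \left(-147\right) = 147$)
$\frac{21119 + T{\left(101,93 \right)}}{-6560 + 18817} + C = \frac{21119 + 69}{-6560 + 18817} + 147 = \frac{21188}{12257} + 147 = \frac{1822967}{12257}$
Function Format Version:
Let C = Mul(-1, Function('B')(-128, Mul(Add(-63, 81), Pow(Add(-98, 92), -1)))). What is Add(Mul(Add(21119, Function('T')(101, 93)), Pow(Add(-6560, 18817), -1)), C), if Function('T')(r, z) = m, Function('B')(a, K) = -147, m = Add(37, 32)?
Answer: Rational(1822967, 12257) ≈ 148.73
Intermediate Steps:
m = 69
Function('T')(r, z) = 69
C = 147 (C = Mul(-1, -147) = 147)
Add(Mul(Add(21119, Function('T')(101, 93)), Pow(Add(-6560, 18817), -1)), C) = Add(Mul(Add(21119, 69), Pow(Add(-6560, 18817), -1)), 147) = Add(Mul(21188, Pow(12257, -1)), 147) = Add(Mul(21188, Rational(1, 12257)), 147) = Add(Rational(21188, 12257), 147) = Rational(1822967, 12257)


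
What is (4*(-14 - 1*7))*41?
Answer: -3444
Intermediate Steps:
(4*(-14 - 1*7))*41 = (4*(-14 - 7))*41 = (4*(-21))*41 = -84*41 = -3444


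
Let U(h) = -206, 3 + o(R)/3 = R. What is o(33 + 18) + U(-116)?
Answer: -62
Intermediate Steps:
o(R) = -9 + 3*R
o(33 + 18) + U(-116) = (-9 + 3*(33 + 18)) - 206 = (-9 + 3*51) - 206 = (-9 + 153) - 206 = 144 - 206 = -62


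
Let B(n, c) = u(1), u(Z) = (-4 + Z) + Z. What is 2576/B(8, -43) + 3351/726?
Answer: -310579/242 ≈ -1283.4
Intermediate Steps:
u(Z) = -4 + 2*Z
B(n, c) = -2 (B(n, c) = -4 + 2*1 = -4 + 2 = -2)
2576/B(8, -43) + 3351/726 = 2576/(-2) + 3351/726 = 2576*(-1/2) + 3351*(1/726) = -1288 + 1117/242 = -310579/242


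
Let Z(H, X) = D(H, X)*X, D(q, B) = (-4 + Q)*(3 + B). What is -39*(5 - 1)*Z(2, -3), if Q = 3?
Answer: 0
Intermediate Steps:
D(q, B) = -3 - B (D(q, B) = (-4 + 3)*(3 + B) = -(3 + B) = -3 - B)
Z(H, X) = X*(-3 - X) (Z(H, X) = (-3 - X)*X = X*(-3 - X))
-39*(5 - 1)*Z(2, -3) = -39*(5 - 1)*(-1*(-3)*(3 - 3)) = -156*(-1*(-3)*0) = -156*0 = -39*0 = 0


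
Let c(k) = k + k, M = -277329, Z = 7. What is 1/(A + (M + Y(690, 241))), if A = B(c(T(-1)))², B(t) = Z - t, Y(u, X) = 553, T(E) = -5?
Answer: -1/276487 ≈ -3.6168e-6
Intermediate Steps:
c(k) = 2*k
B(t) = 7 - t
A = 289 (A = (7 - 2*(-5))² = (7 - 1*(-10))² = (7 + 10)² = 17² = 289)
1/(A + (M + Y(690, 241))) = 1/(289 + (-277329 + 553)) = 1/(289 - 276776) = 1/(-276487) = -1/276487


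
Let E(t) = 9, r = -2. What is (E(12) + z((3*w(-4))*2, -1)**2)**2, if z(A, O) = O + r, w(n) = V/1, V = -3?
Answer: 324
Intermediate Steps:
w(n) = -3 (w(n) = -3/1 = -3*1 = -3)
z(A, O) = -2 + O (z(A, O) = O - 2 = -2 + O)
(E(12) + z((3*w(-4))*2, -1)**2)**2 = (9 + (-2 - 1)**2)**2 = (9 + (-3)**2)**2 = (9 + 9)**2 = 18**2 = 324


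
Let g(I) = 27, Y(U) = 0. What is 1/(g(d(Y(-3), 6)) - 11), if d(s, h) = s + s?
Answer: 1/16 ≈ 0.062500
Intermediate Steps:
d(s, h) = 2*s
1/(g(d(Y(-3), 6)) - 11) = 1/(27 - 11) = 1/16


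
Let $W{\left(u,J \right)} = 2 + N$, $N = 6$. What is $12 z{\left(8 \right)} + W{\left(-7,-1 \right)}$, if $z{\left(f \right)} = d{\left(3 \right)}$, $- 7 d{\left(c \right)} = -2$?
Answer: $\frac{80}{7} \approx 11.429$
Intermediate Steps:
$d{\left(c \right)} = \frac{2}{7}$ ($d{\left(c \right)} = \left(- \frac{1}{7}\right) \left(-2\right) = \frac{2}{7}$)
$z{\left(f \right)} = \frac{2}{7}$
$W{\left(u,J \right)} = 8$ ($W{\left(u,J \right)} = 2 + 6 = 8$)
$12 z{\left(8 \right)} + W{\left(-7,-1 \right)} = 12 \cdot \frac{2}{7} + 8 = \frac{24}{7} + 8 = \frac{80}{7}$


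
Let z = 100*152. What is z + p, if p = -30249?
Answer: -15049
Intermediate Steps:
z = 15200
z + p = 15200 - 30249 = -15049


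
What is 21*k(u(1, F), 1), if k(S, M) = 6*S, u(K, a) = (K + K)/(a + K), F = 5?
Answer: 42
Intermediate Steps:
u(K, a) = 2*K/(K + a) (u(K, a) = (2*K)/(K + a) = 2*K/(K + a))
21*k(u(1, F), 1) = 21*(6*(2*1/(1 + 5))) = 21*(6*(2*1/6)) = 21*(6*(2*1*(1/6))) = 21*(6*(1/3)) = 21*2 = 42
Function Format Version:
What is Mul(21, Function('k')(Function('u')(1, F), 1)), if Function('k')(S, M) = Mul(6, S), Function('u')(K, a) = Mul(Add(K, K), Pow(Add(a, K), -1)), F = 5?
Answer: 42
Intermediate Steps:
Function('u')(K, a) = Mul(2, K, Pow(Add(K, a), -1)) (Function('u')(K, a) = Mul(Mul(2, K), Pow(Add(K, a), -1)) = Mul(2, K, Pow(Add(K, a), -1)))
Mul(21, Function('k')(Function('u')(1, F), 1)) = Mul(21, Mul(6, Mul(2, 1, Pow(Add(1, 5), -1)))) = Mul(21, Mul(6, Mul(2, 1, Pow(6, -1)))) = Mul(21, Mul(6, Mul(2, 1, Rational(1, 6)))) = Mul(21, Mul(6, Rational(1, 3))) = Mul(21, 2) = 42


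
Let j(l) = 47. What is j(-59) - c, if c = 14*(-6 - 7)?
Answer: 229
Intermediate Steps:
c = -182 (c = 14*(-13) = -182)
j(-59) - c = 47 - 1*(-182) = 47 + 182 = 229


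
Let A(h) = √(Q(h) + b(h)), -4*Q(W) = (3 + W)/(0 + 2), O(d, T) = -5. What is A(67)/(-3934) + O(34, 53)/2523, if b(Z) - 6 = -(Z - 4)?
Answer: -5/2523 - I*√263/7868 ≈ -0.0019818 - 0.0020612*I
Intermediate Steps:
b(Z) = 10 - Z (b(Z) = 6 - (Z - 4) = 6 - (-4 + Z) = 6 + (4 - Z) = 10 - Z)
Q(W) = -3/8 - W/8 (Q(W) = -(3 + W)/(4*(0 + 2)) = -(3 + W)/(4*2) = -(3/2 + W/2)/4 = -3/8 - W/8)
A(h) = √(77/8 - 9*h/8) (A(h) = √((-3/8 - h/8) + (10 - h)) = √(77/8 - 9*h/8))
A(67)/(-3934) + O(34, 53)/2523 = (√(154 - 18*67)/4)/(-3934) - 5/2523 = (√(154 - 1206)/4)*(-1/3934) - 5*1/2523 = (√(-1052)/4)*(-1/3934) - 5/2523 = ((2*I*√263)/4)*(-1/3934) - 5/2523 = (I*√263/2)*(-1/3934) - 5/2523 = -I*√263/7868 - 5/2523 = -5/2523 - I*√263/7868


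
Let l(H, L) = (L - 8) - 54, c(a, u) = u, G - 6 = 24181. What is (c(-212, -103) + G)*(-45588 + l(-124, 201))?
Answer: -1094593716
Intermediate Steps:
G = 24187 (G = 6 + 24181 = 24187)
l(H, L) = -62 + L (l(H, L) = (-8 + L) - 54 = -62 + L)
(c(-212, -103) + G)*(-45588 + l(-124, 201)) = (-103 + 24187)*(-45588 + (-62 + 201)) = 24084*(-45588 + 139) = 24084*(-45449) = -1094593716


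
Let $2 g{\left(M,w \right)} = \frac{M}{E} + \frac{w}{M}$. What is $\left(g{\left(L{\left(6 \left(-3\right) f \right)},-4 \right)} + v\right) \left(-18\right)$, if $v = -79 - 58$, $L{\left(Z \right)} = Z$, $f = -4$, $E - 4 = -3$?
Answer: $\frac{3637}{2} \approx 1818.5$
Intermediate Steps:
$E = 1$ ($E = 4 - 3 = 1$)
$v = -137$ ($v = -79 - 58 = -137$)
$g{\left(M,w \right)} = \frac{M}{2} + \frac{w}{2 M}$ ($g{\left(M,w \right)} = \frac{\frac{M}{1} + \frac{w}{M}}{2} = \frac{M 1 + \frac{w}{M}}{2} = \frac{M + \frac{w}{M}}{2} = \frac{M}{2} + \frac{w}{2 M}$)
$\left(g{\left(L{\left(6 \left(-3\right) f \right)},-4 \right)} + v\right) \left(-18\right) = \left(\frac{-4 + \left(6 \left(-3\right) \left(-4\right)\right)^{2}}{2 \cdot 6 \left(-3\right) \left(-4\right)} - 137\right) \left(-18\right) = \left(\frac{-4 + \left(\left(-18\right) \left(-4\right)\right)^{2}}{2 \left(\left(-18\right) \left(-4\right)\right)} - 137\right) \left(-18\right) = \left(\frac{-4 + 72^{2}}{2 \cdot 72} - 137\right) \left(-18\right) = \left(\frac{1}{2} \cdot \frac{1}{72} \left(-4 + 5184\right) - 137\right) \left(-18\right) = \left(\frac{1}{2} \cdot \frac{1}{72} \cdot 5180 - 137\right) \left(-18\right) = \left(\frac{1295}{36} - 137\right) \left(-18\right) = \left(- \frac{3637}{36}\right) \left(-18\right) = \frac{3637}{2}$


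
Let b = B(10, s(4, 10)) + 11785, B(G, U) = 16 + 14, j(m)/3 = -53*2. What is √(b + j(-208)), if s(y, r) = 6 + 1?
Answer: √11497 ≈ 107.22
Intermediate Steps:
s(y, r) = 7
j(m) = -318 (j(m) = 3*(-53*2) = 3*(-106) = -318)
B(G, U) = 30
b = 11815 (b = 30 + 11785 = 11815)
√(b + j(-208)) = √(11815 - 318) = √11497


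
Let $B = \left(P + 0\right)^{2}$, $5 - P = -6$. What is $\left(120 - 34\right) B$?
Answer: $10406$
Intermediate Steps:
$P = 11$ ($P = 5 - -6 = 5 + 6 = 11$)
$B = 121$ ($B = \left(11 + 0\right)^{2} = 11^{2} = 121$)
$\left(120 - 34\right) B = \left(120 - 34\right) 121 = 86 \cdot 121 = 10406$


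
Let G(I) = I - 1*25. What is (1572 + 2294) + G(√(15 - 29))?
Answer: 3841 + I*√14 ≈ 3841.0 + 3.7417*I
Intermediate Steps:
G(I) = -25 + I (G(I) = I - 25 = -25 + I)
(1572 + 2294) + G(√(15 - 29)) = (1572 + 2294) + (-25 + √(15 - 29)) = 3866 + (-25 + √(-14)) = 3866 + (-25 + I*√14) = 3841 + I*√14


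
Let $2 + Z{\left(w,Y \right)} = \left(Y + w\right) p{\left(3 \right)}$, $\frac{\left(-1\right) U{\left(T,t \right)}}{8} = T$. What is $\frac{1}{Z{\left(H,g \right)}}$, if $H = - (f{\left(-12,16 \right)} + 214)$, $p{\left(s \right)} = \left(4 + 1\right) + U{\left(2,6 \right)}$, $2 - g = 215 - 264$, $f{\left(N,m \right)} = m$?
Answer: $\frac{1}{1967} \approx 0.00050839$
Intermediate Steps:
$U{\left(T,t \right)} = - 8 T$
$g = 51$ ($g = 2 - \left(215 - 264\right) = 2 - -49 = 2 + 49 = 51$)
$p{\left(s \right)} = -11$ ($p{\left(s \right)} = \left(4 + 1\right) - 16 = 5 - 16 = -11$)
$H = -230$ ($H = - (16 + 214) = \left(-1\right) 230 = -230$)
$Z{\left(w,Y \right)} = -2 - 11 Y - 11 w$ ($Z{\left(w,Y \right)} = -2 + \left(Y + w\right) \left(-11\right) = -2 - \left(11 Y + 11 w\right) = -2 - 11 Y - 11 w$)
$\frac{1}{Z{\left(H,g \right)}} = \frac{1}{-2 - 561 - -2530} = \frac{1}{-2 - 561 + 2530} = \frac{1}{1967}$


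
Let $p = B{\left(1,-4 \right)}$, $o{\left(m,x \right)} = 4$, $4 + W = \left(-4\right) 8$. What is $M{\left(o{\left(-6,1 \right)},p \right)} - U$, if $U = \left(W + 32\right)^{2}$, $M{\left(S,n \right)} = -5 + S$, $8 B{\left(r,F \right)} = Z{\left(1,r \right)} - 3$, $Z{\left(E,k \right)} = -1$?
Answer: $-17$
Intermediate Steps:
$W = -36$ ($W = -4 - 32 = -36$)
$B{\left(r,F \right)} = - \frac{1}{2}$ ($B{\left(r,F \right)} = \frac{-1 - 3}{8} = \frac{1}{8} \left(-4\right) = - \frac{1}{2}$)
$p = - \frac{1}{2} \approx -0.5$
$U = 16$ ($U = \left(-36 + 32\right)^{2} = \left(-4\right)^{2} = 16$)
$M{\left(o{\left(-6,1 \right)},p \right)} - U = \left(-5 + 4\right) - 16 = -1 - 16 = -17$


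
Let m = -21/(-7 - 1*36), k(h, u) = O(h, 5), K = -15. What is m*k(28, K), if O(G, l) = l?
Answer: 105/43 ≈ 2.4419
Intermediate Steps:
k(h, u) = 5
m = 21/43 (m = -21/(-7 - 36) = -21/(-43) = -21*(-1/43) = 21/43 ≈ 0.48837)
m*k(28, K) = (21/43)*5 = 105/43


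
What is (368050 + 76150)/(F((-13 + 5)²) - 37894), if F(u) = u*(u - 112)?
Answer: -222100/20483 ≈ -10.843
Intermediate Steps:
F(u) = u*(-112 + u)
(368050 + 76150)/(F((-13 + 5)²) - 37894) = (368050 + 76150)/((-13 + 5)²*(-112 + (-13 + 5)²) - 37894) = 444200/((-8)²*(-112 + (-8)²) - 37894) = 444200/(64*(-112 + 64) - 37894) = 444200/(64*(-48) - 37894) = 444200/(-3072 - 37894) = 444200/(-40966) = 444200*(-1/40966) = -222100/20483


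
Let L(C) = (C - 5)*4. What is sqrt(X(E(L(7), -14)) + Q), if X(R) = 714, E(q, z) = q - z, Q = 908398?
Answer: 2*sqrt(227278) ≈ 953.47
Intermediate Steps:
L(C) = -20 + 4*C (L(C) = (-5 + C)*4 = -20 + 4*C)
sqrt(X(E(L(7), -14)) + Q) = sqrt(714 + 908398) = sqrt(909112) = 2*sqrt(227278)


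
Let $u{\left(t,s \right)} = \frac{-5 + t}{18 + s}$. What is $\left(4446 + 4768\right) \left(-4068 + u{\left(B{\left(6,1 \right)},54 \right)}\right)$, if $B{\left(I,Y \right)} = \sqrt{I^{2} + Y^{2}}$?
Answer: $- \frac{1349394907}{36} + \frac{4607 \sqrt{37}}{36} \approx -3.7482 \cdot 10^{7}$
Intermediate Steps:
$u{\left(t,s \right)} = \frac{-5 + t}{18 + s}$
$\left(4446 + 4768\right) \left(-4068 + u{\left(B{\left(6,1 \right)},54 \right)}\right) = \left(4446 + 4768\right) \left(-4068 + \frac{-5 + \sqrt{6^{2} + 1^{2}}}{18 + 54}\right) = 9214 \left(-4068 + \frac{-5 + \sqrt{36 + 1}}{72}\right) = 9214 \left(-4068 + \frac{-5 + \sqrt{37}}{72}\right) = 9214 \left(-4068 - \left(\frac{5}{72} - \frac{\sqrt{37}}{72}\right)\right) = 9214 \left(- \frac{292901}{72} + \frac{\sqrt{37}}{72}\right) = - \frac{1349394907}{36} + \frac{4607 \sqrt{37}}{36}$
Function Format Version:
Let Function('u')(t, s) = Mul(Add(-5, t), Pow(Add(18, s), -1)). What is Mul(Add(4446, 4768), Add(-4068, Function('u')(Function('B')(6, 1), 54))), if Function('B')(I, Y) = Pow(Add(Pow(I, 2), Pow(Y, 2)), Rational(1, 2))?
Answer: Add(Rational(-1349394907, 36), Mul(Rational(4607, 36), Pow(37, Rational(1, 2)))) ≈ -3.7482e+7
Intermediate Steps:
Function('u')(t, s) = Mul(Pow(Add(18, s), -1), Add(-5, t))
Mul(Add(4446, 4768), Add(-4068, Function('u')(Function('B')(6, 1), 54))) = Mul(Add(4446, 4768), Add(-4068, Mul(Pow(Add(18, 54), -1), Add(-5, Pow(Add(Pow(6, 2), Pow(1, 2)), Rational(1, 2)))))) = Mul(9214, Add(-4068, Mul(Pow(72, -1), Add(-5, Pow(Add(36, 1), Rational(1, 2)))))) = Mul(9214, Add(-4068, Mul(Rational(1, 72), Add(-5, Pow(37, Rational(1, 2)))))) = Mul(9214, Add(-4068, Add(Rational(-5, 72), Mul(Rational(1, 72), Pow(37, Rational(1, 2)))))) = Mul(9214, Add(Rational(-292901, 72), Mul(Rational(1, 72), Pow(37, Rational(1, 2))))) = Add(Rational(-1349394907, 36), Mul(Rational(4607, 36), Pow(37, Rational(1, 2))))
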